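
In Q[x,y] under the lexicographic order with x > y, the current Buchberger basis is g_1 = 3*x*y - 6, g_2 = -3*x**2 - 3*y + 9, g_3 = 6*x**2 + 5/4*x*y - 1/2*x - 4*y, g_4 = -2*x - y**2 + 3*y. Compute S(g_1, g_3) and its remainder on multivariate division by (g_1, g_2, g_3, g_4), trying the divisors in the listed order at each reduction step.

lcm(LM(g_1), LM(g_3)) = x**2*y.
S = (lcm/LT(g_1))·g_1 − (lcm/LT(g_3))·g_3 = -5/24*x*y**2 + 1/12*x*y - 2*x + 2/3*y**2.
Reduce S modulo (g_1, g_2, g_3, g_4) in that order:
  leading term x*y**2: subtract (-5/72*y)·g_1 from -5/24*x*y**2 + 1/12*x*y - 2*x + 2/3*y**2 → 1/12*x*y - 2*x + 2/3*y**2 - 5/12*y
  leading term x*y: subtract (1/36)·g_1 from 1/12*x*y - 2*x + 2/3*y**2 - 5/12*y → -2*x + 2/3*y**2 - 5/12*y + 1/6
  leading term x: subtract (1)·g_4 from -2*x + 2/3*y**2 - 5/12*y + 1/6 → 5/3*y**2 - 41/12*y + 1/6
  leading term y**2: no divisor's leading term divides it; move 5/3*y**2 to the remainder.
  leading term y: no divisor's leading term divides it; move -41/12*y to the remainder.
  leading term 1: no divisor's leading term divides it; move 1/6 to the remainder.
The remainder 5/3*y**2 - 41/12*y + 1/6 is nonzero, so it would be added as the next basis element.

S(g_1, g_3) = -5/24*x*y**2 + 1/12*x*y - 2*x + 2/3*y**2; remainder on division = 5/3*y**2 - 41/12*y + 1/6.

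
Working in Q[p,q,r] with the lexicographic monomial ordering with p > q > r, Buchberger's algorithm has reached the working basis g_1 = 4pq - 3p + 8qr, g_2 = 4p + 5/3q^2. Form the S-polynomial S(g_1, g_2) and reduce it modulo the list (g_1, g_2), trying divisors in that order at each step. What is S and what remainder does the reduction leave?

S(g_1, g_2) = -3/4p - 5/12q^3 + 2qr; remainder on division = -5/12q^3 + 5/16q^2 + 2qr.

lcm(LM(g_1), LM(g_2)) = pq.
S = (lcm/LT(g_1))·g_1 − (lcm/LT(g_2))·g_2 = -3/4p - 5/12q^3 + 2qr.
Reduce S modulo (g_1, g_2) in that order:
  leading term p: subtract (-3/16)·g_2 from -3/4p - 5/12q^3 + 2qr → -5/12q^3 + 5/16q^2 + 2qr
  leading term q^3: no divisor's leading term divides it; move -5/12q^3 to the remainder.
  leading term q^2: no divisor's leading term divides it; move 5/16q^2 to the remainder.
  leading term qr: no divisor's leading term divides it; move 2qr to the remainder.
The remainder -5/12q^3 + 5/16q^2 + 2qr is nonzero, so it would be added as the next basis element.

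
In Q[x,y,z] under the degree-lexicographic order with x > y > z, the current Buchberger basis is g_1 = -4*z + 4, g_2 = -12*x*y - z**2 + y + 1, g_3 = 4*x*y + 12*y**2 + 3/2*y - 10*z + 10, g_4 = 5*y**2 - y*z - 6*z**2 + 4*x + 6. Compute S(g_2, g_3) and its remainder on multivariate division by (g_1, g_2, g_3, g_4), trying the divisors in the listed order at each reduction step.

lcm(LM(g_2), LM(g_3)) = x*y.
S = (lcm/LT(g_2))·g_2 − (lcm/LT(g_3))·g_3 = -3*y**2 + 1/12*z**2 - 11/24*y + 5/2*z - 31/12.
Reduce S modulo (g_1, g_2, g_3, g_4) in that order:
  leading term y**2: subtract (-3/5)·g_4 from -3*y**2 + 1/12*z**2 - 11/24*y + 5/2*z - 31/12 → -3/5*y*z - 211/60*z**2 + 12/5*x - 11/24*y + 5/2*z + 61/60
  leading term y*z: subtract (3/20*y)·g_1 from -3/5*y*z - 211/60*z**2 + 12/5*x - 11/24*y + 5/2*z + 61/60 → -211/60*z**2 + 12/5*x - 127/120*y + 5/2*z + 61/60
  leading term z**2: subtract (211/240*z)·g_1 from -211/60*z**2 + 12/5*x - 127/120*y + 5/2*z + 61/60 → 12/5*x - 127/120*y - 61/60*z + 61/60
  leading term x: no divisor's leading term divides it; move 12/5*x to the remainder.
  leading term y: no divisor's leading term divides it; move -127/120*y to the remainder.
  leading term z: subtract (61/240)·g_1 from -61/60*z + 61/60 → 0
The remainder 12/5*x - 127/120*y is nonzero, so it would be added as the next basis element.

S(g_2, g_3) = -3*y**2 + 1/12*z**2 - 11/24*y + 5/2*z - 31/12; remainder on division = 12/5*x - 127/120*y.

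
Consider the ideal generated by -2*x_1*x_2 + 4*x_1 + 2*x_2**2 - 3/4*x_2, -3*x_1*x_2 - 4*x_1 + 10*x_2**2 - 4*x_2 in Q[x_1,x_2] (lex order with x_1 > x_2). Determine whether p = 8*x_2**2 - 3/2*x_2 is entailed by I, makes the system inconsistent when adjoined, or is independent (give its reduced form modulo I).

First compute the reduced Gröbner basis of I by Buchberger's algorithm.
f_1 = -2*x_1*x_2 + 4*x_1 + 2*x_2**2 - 3/4*x_2, LT = x_1*x_2.
f_2 = -3*x_1*x_2 - 4*x_1 + 10*x_2**2 - 4*x_2, LT = x_1*x_2.

S(f_1,f_2): lcm = x_1*x_2. S = -10/3*x_1 + 7/3*x_2**2 - 23/24*x_2.
  reduce S modulo (f_1, f_2):
  remainder -10/3*x_1 + 7/3*x_2**2 - 23/24*x_2 ≠ 0; add h_3 = -10/3*x_1 + 7/3*x_2**2 - 23/24*x_2 to the basis.

S(f_1,h_3): lcm = x_1*x_2. S = -2*x_1 + 7/10*x_2**3 - 103/80*x_2**2 + 3/8*x_2.
  reduce S modulo (f_1, f_2, h_3):
  remainder 7/10*x_2**3 - 43/16*x_2**2 + 19/20*x_2 ≠ 0; add h_4 = 7/10*x_2**3 - 43/16*x_2**2 + 19/20*x_2 to the basis.

The other S-polynomials (S(f_2,h_3), S(f_1,h_4), S(f_2,h_4), S(h_3,h_4)) all reduce to 0 modulo the current basis, so we have a Gröbner basis.
Inter-reduce: drop elements whose leading term is divisible by another's, tail-reduce, and make monic.
Reduced Gröbner basis: {x_1 - 7/10*x_2**2 + 23/80*x_2, x_2**3 - 215/56*x_2**2 + 19/14*x_2}.
Label its elements g_1 = x_1 - 7/10*x_2**2 + 23/80*x_2, g_2 = x_2**3 - 215/56*x_2**2 + 19/14*x_2.

Reduce p = 8*x_2**2 - 3/2*x_2 modulo G:
  leading term x_2**2: no divisor's leading term divides it; move 8*x_2**2 to the remainder.
  leading term x_2: no divisor's leading term divides it; move -3/2*x_2 to the remainder.
  normal form = 8*x_2**2 - 3/2*x_2.
The normal form is nonzero, so p ∉ I. Since p minus its normal form lies in I, I + (p) = I + (r) where r = 8*x_2**2 - 3/2*x_2; decide whether this ideal is the whole ring.
Run Buchberger on G together with r (pairs among the g_i already reduce to 0 since G is a Gröbner basis):
g_1 = x_1 - 7/10*x_2**2 + 23/80*x_2, LT = x_1.
g_2 = x_2**3 - 215/56*x_2**2 + 19/14*x_2, LT = x_2**3.
r = 8*x_2**2 - 3/2*x_2, LT = x_2**2.

S(g_2,r): lcm = x_2**3. S = -409/112*x_2**2 + 19/14*x_2.
  reduce S modulo (g_1, g_2, r):
  remainder 1205/1792*x_2 ≠ 0; add m_4 = 1205/1792*x_2 to the basis.

The other S-polynomials (S(g_1,g_2), S(g_1,r), S(g_1,m_4), S(g_2,m_4), S(r,m_4)) all reduce to 0 modulo the current basis, so we have a Gröbner basis.
Inter-reduce: drop elements whose leading term is divisible by another's, tail-reduce, and make monic.
Reduced Gröbner basis: {x_1, x_2}.
The reduced Gröbner basis of I + (p) is {x_1, x_2} ≠ {1}, a proper ideal, so the enlarged system stays consistent: p is independent of I, with normal form 8*x_2**2 - 3/2*x_2.

Ideal membership is decidable via reduction modulo a Gröbner basis.

8*x_2**2 - 3/2*x_2 is independent of I; its normal form modulo I is 8*x_2**2 - 3/2*x_2.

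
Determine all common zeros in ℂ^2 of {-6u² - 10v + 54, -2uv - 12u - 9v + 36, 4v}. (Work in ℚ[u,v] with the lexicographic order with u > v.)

Compute a lex Gröbner basis by Buchberger's algorithm.
f_1 = -6u² - 10v + 54, LT = u².
f_2 = -2uv - 12u - 9v + 36, LT = uv.
f_3 = 4v, LT = v.

S(f_1,f_2): lcm = u²v. S = -6u² - 9/2uv + 18u + 5/3v² - 9v.
  leading term u²: subtract (1)·f_1 from -6u² - 9/2uv + 18u + 5/3v² - 9v → -9/2uv + 18u + 5/3v² + v - 54
  leading term uv: subtract (9/4)·f_2 from -9/2uv + 18u + 5/3v² + v - 54 → 45u + 5/3v² + 85/4v - 135
  leading term u: no divisor's leading term divides it; move 45u to the remainder.
  leading term v²: subtract (5/12v)·f_3 from 5/3v² + 85/4v - 135 → 85/4v - 135
  leading term v: subtract (85/16)·f_3 from 85/4v - 135 → -135
  leading term 1: no divisor's leading term divides it; move -135 to the remainder.
  remainder 45u - 135 ≠ 0; add h_4 = 45u - 135 to the basis.

The other S-polynomials (S(f_1,f_3), S(f_2,f_3), S(f_1,h_4), S(f_2,h_4), S(f_3,h_4)) all reduce to 0 modulo the current basis, so we have a Gröbner basis.
Inter-reduce: drop elements whose leading term is divisible by another's, tail-reduce, and make monic.
Reduced Gröbner basis: {u - 3, v}.

Elimination: the polynomial v lies in the elimination ideal for v, so v ∈ {0}. For each such v, the remaining basis elements (now univariate) give the rest of the solution.
  v = 0: the earlier basis element becomes u - 3 = 0, giving u = 3 — point (3, 0).
Check: every point annihilates each of the original generators.

{(3, 0)}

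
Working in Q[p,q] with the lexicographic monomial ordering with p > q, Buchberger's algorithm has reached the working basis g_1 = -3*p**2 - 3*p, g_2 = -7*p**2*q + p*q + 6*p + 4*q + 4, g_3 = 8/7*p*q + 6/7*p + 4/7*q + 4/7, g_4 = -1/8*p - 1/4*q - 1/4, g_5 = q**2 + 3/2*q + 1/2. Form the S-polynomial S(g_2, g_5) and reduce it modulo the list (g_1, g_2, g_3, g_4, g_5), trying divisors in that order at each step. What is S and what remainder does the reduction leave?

lcm(LM(g_2), LM(g_5)) = p**2*q**2.
S = (lcm/LT(g_2))·g_2 − (lcm/LT(g_5))·g_5 = -3/2*p**2*q - 1/2*p**2 - 1/7*p*q**2 - 6/7*p*q - 4/7*q**2 - 4/7*q.
Reduce S modulo (g_1, g_2, g_3, g_4, g_5) in that order:
  leading term p**2*q: subtract (1/2*q)·g_1 from -3/2*p**2*q - 1/2*p**2 - 1/7*p*q**2 - 6/7*p*q - 4/7*q**2 - 4/7*q → -1/2*p**2 - 1/7*p*q**2 + 9/14*p*q - 4/7*q**2 - 4/7*q
  leading term p**2: subtract (1/6)·g_1 from -1/2*p**2 - 1/7*p*q**2 + 9/14*p*q - 4/7*q**2 - 4/7*q → -1/7*p*q**2 + 9/14*p*q + 1/2*p - 4/7*q**2 - 4/7*q
  leading term p*q**2: subtract (-1/8*q)·g_3 from -1/7*p*q**2 + 9/14*p*q + 1/2*p - 4/7*q**2 - 4/7*q → 3/4*p*q + 1/2*p - 1/2*q**2 - 1/2*q
  leading term p*q: subtract (21/32)·g_3 from 3/4*p*q + 1/2*p - 1/2*q**2 - 1/2*q → -1/16*p - 1/2*q**2 - 7/8*q - 3/8
  leading term p: subtract (1/2)·g_4 from -1/16*p - 1/2*q**2 - 7/8*q - 3/8 → -1/2*q**2 - 3/4*q - 1/4
  leading term q**2: subtract (-1/2)·g_5 from -1/2*q**2 - 3/4*q - 1/4 → 0
The remainder is 0, so this S-polynomial contributes no new basis element.

S(g_2, g_5) = -3/2*p**2*q - 1/2*p**2 - 1/7*p*q**2 - 6/7*p*q - 4/7*q**2 - 4/7*q; remainder on division = 0.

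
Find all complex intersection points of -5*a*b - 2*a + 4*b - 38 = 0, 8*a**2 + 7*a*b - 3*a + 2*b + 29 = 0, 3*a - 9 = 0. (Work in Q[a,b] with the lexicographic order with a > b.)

Compute a lex Gröbner basis by Buchberger's algorithm.
f_1 = -5*a*b - 2*a + 4*b - 38, LT = a*b.
f_2 = 8*a**2 + 7*a*b - 3*a + 2*b + 29, LT = a**2.
f_3 = 3*a - 9, LT = a.

S(f_1,f_2): lcm = a**2*b. S = 2/5*a**2 - 7/8*a*b**2 - 17/40*a*b + 38/5*a - 1/4*b**2 - 29/8*b.
  leading term a**2: subtract (1/20)·f_2 from 2/5*a**2 - 7/8*a*b**2 - 17/40*a*b + 38/5*a - 1/4*b**2 - 29/8*b → -7/8*a*b**2 - 31/40*a*b + 31/4*a - 1/4*b**2 - 149/40*b - 29/20
  leading term a*b**2: subtract (7/40*b)·f_1 from -7/8*a*b**2 - 31/40*a*b + 31/4*a - 1/4*b**2 - 149/40*b - 29/20 → -17/40*a*b + 31/4*a - 19/20*b**2 + 117/40*b - 29/20
  leading term a*b: subtract (17/200)·f_1 from -17/40*a*b + 31/4*a - 19/20*b**2 + 117/40*b - 29/20 → 198/25*a - 19/20*b**2 + 517/200*b + 89/50
  leading term a: subtract (66/25)·f_3 from 198/25*a - 19/20*b**2 + 517/200*b + 89/50 → -19/20*b**2 + 517/200*b + 1277/50
  leading term b**2: no divisor's leading term divides it; move -19/20*b**2 to the remainder.
  leading term b: no divisor's leading term divides it; move 517/200*b to the remainder.
  leading term 1: no divisor's leading term divides it; move 1277/50 to the remainder.
  remainder -19/20*b**2 + 517/200*b + 1277/50 ≠ 0; add h_4 = -19/20*b**2 + 517/200*b + 1277/50 to the basis.

S(f_1,f_3): lcm = a*b. S = 2/5*a + 11/5*b + 38/5.
  leading term a: subtract (2/15)·f_3 from 2/5*a + 11/5*b + 38/5 → 11/5*b + 44/5
  leading term b: no divisor's leading term divides it; move 11/5*b to the remainder.
  leading term 1: no divisor's leading term divides it; move 44/5 to the remainder.
  remainder 11/5*b + 44/5 ≠ 0; add h_5 = 11/5*b + 44/5 to the basis.

The other S-polynomials (S(f_2,f_3), S(f_1,h_4), S(f_2,h_4), S(f_3,h_4), S(f_1,h_5), S(f_2,h_5), S(f_3,h_5), S(h_4,h_5)) all reduce to 0 modulo the current basis, so we have a Gröbner basis.
Inter-reduce: drop elements whose leading term is divisible by another's, tail-reduce, and make monic.
Reduced Gröbner basis: {a - 3, b + 4}.

Elimination: the polynomial b + 4 lies in the elimination ideal for b, so b ∈ {-4}. For each such b, the remaining basis elements (now univariate) give the rest of the solution.
  b = -4: the earlier basis element becomes a - 3 = 0, giving a = 3 — point (3, -4).
Substituting each solution back into the original system confirms all equations vanish.

{(3, -4)}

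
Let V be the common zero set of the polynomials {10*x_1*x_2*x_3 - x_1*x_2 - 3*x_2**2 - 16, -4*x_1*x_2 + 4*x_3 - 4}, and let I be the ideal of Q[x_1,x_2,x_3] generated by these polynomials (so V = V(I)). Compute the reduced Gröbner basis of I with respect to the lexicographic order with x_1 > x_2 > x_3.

f_1 = 10*x_1*x_2*x_3 - x_1*x_2 - 3*x_2**2 - 16, LT = x_1*x_2*x_3.
f_2 = -4*x_1*x_2 + 4*x_3 - 4, LT = x_1*x_2.

S(f_1,f_2): lcm = x_1*x_2*x_3. S = -1/10*x_1*x_2 - 3/10*x_2**2 + x_3**2 - x_3 - 8/5.
  leading term x_1*x_2: subtract (1/40)·f_2 from -1/10*x_1*x_2 - 3/10*x_2**2 + x_3**2 - x_3 - 8/5 → -3/10*x_2**2 + x_3**2 - 11/10*x_3 - 3/2
  leading term x_2**2: no divisor's leading term divides it; move -3/10*x_2**2 to the remainder.
  leading term x_3**2: no divisor's leading term divides it; move x_3**2 to the remainder.
  leading term x_3: no divisor's leading term divides it; move -11/10*x_3 to the remainder.
  leading term 1: no divisor's leading term divides it; move -3/2 to the remainder.
  remainder -3/10*x_2**2 + x_3**2 - 11/10*x_3 - 3/2 ≠ 0; add g_3 = -3/10*x_2**2 + x_3**2 - 11/10*x_3 - 3/2 to the basis.

S(f_1,g_3): lcm = x_1*x_2**2*x_3. S = -1/10*x_1*x_2**2 + 10/3*x_1*x_3**3 - 11/3*x_1*x_3**2 - 5*x_1*x_3 - 3/10*x_2**3 - 8/5*x_2.
  leading term x_1*x_2**2: subtract (1/40*x_2)·f_2 from -1/10*x_1*x_2**2 + 10/3*x_1*x_3**3 - 11/3*x_1*x_3**2 - 5*x_1*x_3 - 3/10*x_2**3 - 8/5*x_2 → 10/3*x_1*x_3**3 - 11/3*x_1*x_3**2 - 5*x_1*x_3 - 3/10*x_2**3 - 1/10*x_2*x_3 - 3/2*x_2
  leading term x_1*x_3**3: no divisor's leading term divides it; move 10/3*x_1*x_3**3 to the remainder.
  leading term x_1*x_3**2: no divisor's leading term divides it; move -11/3*x_1*x_3**2 to the remainder.
  leading term x_1*x_3: no divisor's leading term divides it; move -5*x_1*x_3 to the remainder.
  leading term x_2**3: subtract (x_2)·g_3 from -3/10*x_2**3 - 1/10*x_2*x_3 - 3/2*x_2 → -x_2*x_3**2 + x_2*x_3
  leading term x_2*x_3**2: no divisor's leading term divides it; move -x_2*x_3**2 to the remainder.
  leading term x_2*x_3: no divisor's leading term divides it; move x_2*x_3 to the remainder.
  remainder 10/3*x_1*x_3**3 - 11/3*x_1*x_3**2 - 5*x_1*x_3 - x_2*x_3**2 + x_2*x_3 ≠ 0; add g_4 = 10/3*x_1*x_3**3 - 11/3*x_1*x_3**2 - 5*x_1*x_3 - x_2*x_3**2 + x_2*x_3 to the basis.

S(f_2,g_3): lcm = x_1*x_2**2. S = 10/3*x_1*x_3**2 - 11/3*x_1*x_3 - 5*x_1 - x_2*x_3 + x_2.
  leading term x_1*x_3**2: no divisor's leading term divides it; move 10/3*x_1*x_3**2 to the remainder.
  leading term x_1*x_3: no divisor's leading term divides it; move -11/3*x_1*x_3 to the remainder.
  leading term x_1: no divisor's leading term divides it; move -5*x_1 to the remainder.
  leading term x_2*x_3: no divisor's leading term divides it; move -x_2*x_3 to the remainder.
  leading term x_2: no divisor's leading term divides it; move x_2 to the remainder.
  remainder 10/3*x_1*x_3**2 - 11/3*x_1*x_3 - 5*x_1 - x_2*x_3 + x_2 ≠ 0; add g_5 = 10/3*x_1*x_3**2 - 11/3*x_1*x_3 - 5*x_1 - x_2*x_3 + x_2 to the basis.

S(f_1,g_4): lcm = x_1*x_2*x_3**3. S = x_1*x_2*x_3**2 + 3/2*x_1*x_2*x_3 - 3/10*x_2**2*x_3 - 8/5*x_3**2.
  leading term x_1*x_2*x_3**2: subtract (1/10*x_3)·f_1 from x_1*x_2*x_3**2 + 3/2*x_1*x_2*x_3 - 3/10*x_2**2*x_3 - 8/5*x_3**2 → 8/5*x_1*x_2*x_3 - 8/5*x_3**2 + 8/5*x_3
  leading term x_1*x_2*x_3: subtract (4/25)·f_1 from 8/5*x_1*x_2*x_3 - 8/5*x_3**2 + 8/5*x_3 → 4/25*x_1*x_2 + 12/25*x_2**2 - 8/5*x_3**2 + 8/5*x_3 + 64/25
  leading term x_1*x_2: subtract (-1/25)·f_2 from 4/25*x_1*x_2 + 12/25*x_2**2 - 8/5*x_3**2 + 8/5*x_3 + 64/25 → 12/25*x_2**2 - 8/5*x_3**2 + 44/25*x_3 + 12/5
  leading term x_2**2: subtract (-8/5)·g_3 from 12/25*x_2**2 - 8/5*x_3**2 + 44/25*x_3 + 12/5 → 0
  remainder 0.

S(f_2,g_4): lcm = x_1*x_2*x_3**3. S = 11/10*x_1*x_2*x_3**2 + 3/2*x_1*x_2*x_3 + 3/10*x_2**2*x_3**2 - 3/10*x_2**2*x_3 - x_3**4 + x_3**3.
  leading term x_1*x_2*x_3**2: subtract (11/100*x_3)·f_1 from 11/10*x_1*x_2*x_3**2 + 3/2*x_1*x_2*x_3 + 3/10*x_2**2*x_3**2 - 3/10*x_2**2*x_3 - x_3**4 + x_3**3 → 161/100*x_1*x_2*x_3 + 3/10*x_2**2*x_3**2 + 3/100*x_2**2*x_3 - x_3**4 + x_3**3 + 44/25*x_3
  leading term x_1*x_2*x_3: subtract (161/1000)·f_1 from 161/100*x_1*x_2*x_3 + 3/10*x_2**2*x_3**2 + 3/100*x_2**2*x_3 - x_3**4 + x_3**3 + 44/25*x_3 → 161/1000*x_1*x_2 + 3/10*x_2**2*x_3**2 + 3/100*x_2**2*x_3 + 483/1000*x_2**2 - x_3**4 + x_3**3 + 44/25*x_3 + 322/125
  leading term x_1*x_2: subtract (-161/4000)·f_2 from 161/1000*x_1*x_2 + 3/10*x_2**2*x_3**2 + 3/100*x_2**2*x_3 + 483/1000*x_2**2 - x_3**4 + x_3**3 + 44/25*x_3 + 322/125 → 3/10*x_2**2*x_3**2 + 3/100*x_2**2*x_3 + 483/1000*x_2**2 - x_3**4 + x_3**3 + 1921/1000*x_3 + 483/200
  leading term x_2**2*x_3**2: subtract (-x_3**2)·g_3 from 3/10*x_2**2*x_3**2 + 3/100*x_2**2*x_3 + 483/1000*x_2**2 - x_3**4 + x_3**3 + 1921/1000*x_3 + 483/200 → 3/100*x_2**2*x_3 + 483/1000*x_2**2 - 1/10*x_3**3 - 3/2*x_3**2 + 1921/1000*x_3 + 483/200
  leading term x_2**2*x_3: subtract (-1/10*x_3)·g_3 from 3/100*x_2**2*x_3 + 483/1000*x_2**2 - 1/10*x_3**3 - 3/2*x_3**2 + 1921/1000*x_3 + 483/200 → 483/1000*x_2**2 - 161/100*x_3**2 + 1771/1000*x_3 + 483/200
  leading term x_2**2: subtract (-161/100)·g_3 from 483/1000*x_2**2 - 161/100*x_3**2 + 1771/1000*x_3 + 483/200 → 0
  remainder 0.

S(g_3,g_4): leading monomials are coprime, so the S-polynomial reduces to 0 (Buchberger's first criterion).
S(f_1,g_5): lcm = x_1*x_2*x_3**2. S = x_1*x_2*x_3 + 3/2*x_1*x_2 - 3/10*x_2**2 - 8/5*x_3.
  leading term x_1*x_2*x_3: subtract (1/10)·f_1 from x_1*x_2*x_3 + 3/2*x_1*x_2 - 3/10*x_2**2 - 8/5*x_3 → 8/5*x_1*x_2 - 8/5*x_3 + 8/5
  leading term x_1*x_2: subtract (-2/5)·f_2 from 8/5*x_1*x_2 - 8/5*x_3 + 8/5 → 0
  remainder 0.

S(f_2,g_5): lcm = x_1*x_2*x_3**2. S = 11/10*x_1*x_2*x_3 + 3/2*x_1*x_2 + 3/10*x_2**2*x_3 - 3/10*x_2**2 - x_3**3 + x_3**2.
  leading term x_1*x_2*x_3: subtract (11/100)·f_1 from 11/10*x_1*x_2*x_3 + 3/2*x_1*x_2 + 3/10*x_2**2*x_3 - 3/10*x_2**2 - x_3**3 + x_3**2 → 161/100*x_1*x_2 + 3/10*x_2**2*x_3 + 3/100*x_2**2 - x_3**3 + x_3**2 + 44/25
  leading term x_1*x_2: subtract (-161/400)·f_2 from 161/100*x_1*x_2 + 3/10*x_2**2*x_3 + 3/100*x_2**2 - x_3**3 + x_3**2 + 44/25 → 3/10*x_2**2*x_3 + 3/100*x_2**2 - x_3**3 + x_3**2 + 161/100*x_3 + 3/20
  leading term x_2**2*x_3: subtract (-x_3)·g_3 from 3/10*x_2**2*x_3 + 3/100*x_2**2 - x_3**3 + x_3**2 + 161/100*x_3 + 3/20 → 3/100*x_2**2 - 1/10*x_3**2 + 11/100*x_3 + 3/20
  leading term x_2**2: subtract (-1/10)·g_3 from 3/100*x_2**2 - 1/10*x_3**2 + 11/100*x_3 + 3/20 → 0
  remainder 0.

S(g_3,g_5): leading monomials are coprime, so the S-polynomial reduces to 0 (Buchberger's first criterion).
S(g_4,g_5): lcm = x_1*x_3**3. S = 0.
  remainder 0.

Every S-polynomial of the final basis reduces to 0, so we have a Gröbner basis.
Inter-reduce: drop elements whose leading term is divisible by another's, tail-reduce, and make monic.

G = {x_1*x_2 - x_3 + 1, x_1*x_3**2 - 11/10*x_1*x_3 - 3/2*x_1 - 3/10*x_2*x_3 + 3/10*x_2, x_2**2 - 10/3*x_3**2 + 11/3*x_3 + 5}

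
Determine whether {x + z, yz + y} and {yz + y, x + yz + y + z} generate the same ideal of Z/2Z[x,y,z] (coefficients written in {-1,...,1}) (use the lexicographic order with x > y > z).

For a fixed monomial order, each ideal has a unique reduced Gröbner basis; comparing bases decides equality.
Buchberger on the first generating set:
f_1 = x + z, LT = x.
f_2 = yz + y, LT = yz.

The S-polynomials (S(f_1,f_2)) all reduce to 0 modulo the current basis, so we have a Gröbner basis.
Inter-reduce: drop elements whose leading term is divisible by another's, tail-reduce, and make monic.
Reduced Gröbner basis: {x + z, yz + y}.

Buchberger on the second generating set:
h_1 = yz + y, LT = yz.
h_2 = x + yz + y + z, LT = x.

The S-polynomials (S(h_1,h_2)) all reduce to 0 modulo the current basis, so we have a Gröbner basis.
Inter-reduce: drop elements whose leading term is divisible by another's, tail-reduce, and make monic.
Reduced Gröbner basis: {x + z, yz + y}.

The two bases agree; hence the ideals are identical.

Yes, the ideals are equal.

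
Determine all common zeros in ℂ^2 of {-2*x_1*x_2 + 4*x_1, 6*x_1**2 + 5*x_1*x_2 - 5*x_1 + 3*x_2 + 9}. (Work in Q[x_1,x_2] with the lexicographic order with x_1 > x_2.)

{(0, -3), (-5/12 - sqrt(335)*I/12, 2), (-5/12 + sqrt(335)*I/12, 2)}

Compute a lex Gröbner basis by Buchberger's algorithm.
f_1 = -2*x_1*x_2 + 4*x_1, LT = x_1*x_2.
f_2 = 6*x_1**2 + 5*x_1*x_2 - 5*x_1 + 3*x_2 + 9, LT = x_1**2.

S(f_1,f_2): lcm = x_1**2*x_2. S = -2*x_1**2 - 5/6*x_1*x_2**2 + 5/6*x_1*x_2 - 1/2*x_2**2 - 3/2*x_2.
  leading term x_1**2: subtract (-1/3)·f_2 from -2*x_1**2 - 5/6*x_1*x_2**2 + 5/6*x_1*x_2 - 1/2*x_2**2 - 3/2*x_2 → -5/6*x_1*x_2**2 + 5/2*x_1*x_2 - 5/3*x_1 - 1/2*x_2**2 - 1/2*x_2 + 3
  leading term x_1*x_2**2: subtract (5/12*x_2)·f_1 from -5/6*x_1*x_2**2 + 5/2*x_1*x_2 - 5/3*x_1 - 1/2*x_2**2 - 1/2*x_2 + 3 → 5/6*x_1*x_2 - 5/3*x_1 - 1/2*x_2**2 - 1/2*x_2 + 3
  leading term x_1*x_2: subtract (-5/12)·f_1 from 5/6*x_1*x_2 - 5/3*x_1 - 1/2*x_2**2 - 1/2*x_2 + 3 → -1/2*x_2**2 - 1/2*x_2 + 3
  leading term x_2**2: no divisor's leading term divides it; move -1/2*x_2**2 to the remainder.
  leading term x_2: no divisor's leading term divides it; move -1/2*x_2 to the remainder.
  leading term 1: no divisor's leading term divides it; move 3 to the remainder.
  remainder -1/2*x_2**2 - 1/2*x_2 + 3 ≠ 0; add h_3 = -1/2*x_2**2 - 1/2*x_2 + 3 to the basis.

The other S-polynomials (S(f_1,h_3), S(f_2,h_3)) all reduce to 0 modulo the current basis, so we have a Gröbner basis.
Inter-reduce: drop elements whose leading term is divisible by another's, tail-reduce, and make monic.
Reduced Gröbner basis: {x_1**2 + 5/6*x_1 + 1/2*x_2 + 3/2, x_1*x_2 - 2*x_1, x_2**2 + x_2 - 6}.

From the last basis element, x_2**2 + x_2 - 6 = 0, so x_2 takes values in {-3, 2}. Each choice, substituted upward through the basis, yields the corresponding point(s) of the solution set.
  x_2 = -3: the earlier basis elements become x_1**2 + 5/6*x_1 = 0; -5*x_1 = 0, giving x_1 = 0 — point (0, -3).
  x_2 = 2: the earlier basis element becomes x_1**2 + 5/6*x_1 + 5/2 = 0, giving x_1 = -5/12 - sqrt(335)*I/12, -5/12 + sqrt(335)*I/12 — points (-5/12 - sqrt(335)*I/12, 2), (-5/12 + sqrt(335)*I/12, 2).
Each listed point satisfies every original equation (direct substitution).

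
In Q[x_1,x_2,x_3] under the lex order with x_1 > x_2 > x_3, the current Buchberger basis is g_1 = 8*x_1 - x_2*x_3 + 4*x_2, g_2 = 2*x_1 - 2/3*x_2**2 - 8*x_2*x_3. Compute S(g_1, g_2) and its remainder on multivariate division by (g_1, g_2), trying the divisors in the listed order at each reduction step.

lcm(LM(g_1), LM(g_2)) = x_1.
S = (lcm/LT(g_1))·g_1 − (lcm/LT(g_2))·g_2 = 1/3*x_2**2 + 31/8*x_2*x_3 + 1/2*x_2.
Reduce S modulo (g_1, g_2) in that order:
  leading term x_2**2: no divisor's leading term divides it; move 1/3*x_2**2 to the remainder.
  leading term x_2*x_3: no divisor's leading term divides it; move 31/8*x_2*x_3 to the remainder.
  leading term x_2: no divisor's leading term divides it; move 1/2*x_2 to the remainder.
The remainder 1/3*x_2**2 + 31/8*x_2*x_3 + 1/2*x_2 is nonzero, so it would be added as the next basis element.

S(g_1, g_2) = 1/3*x_2**2 + 31/8*x_2*x_3 + 1/2*x_2; remainder on division = 1/3*x_2**2 + 31/8*x_2*x_3 + 1/2*x_2.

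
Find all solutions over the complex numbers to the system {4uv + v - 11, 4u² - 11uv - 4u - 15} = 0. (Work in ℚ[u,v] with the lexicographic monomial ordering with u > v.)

{(-3, -1), (15/8 + 7*sqrt(5)/8, 17/2 - 7*sqrt(5)/2), (15/8 - 7*sqrt(5)/8, 7*sqrt(5)/2 + 17/2)}

Compute a lex Gröbner basis by Buchberger's algorithm.
f_1 = 4uv + v - 11, LT = uv.
f_2 = 4u² - 11uv - 4u - 15, LT = u².

S(f_1,f_2): lcm = u²v. S = 11/4uv² + 5/4uv - 11/4u + 15/4v.
  reduce S modulo (f_1, f_2):
  remainder -11/4u - 11/16v² + 11v + 55/16 ≠ 0; add h_3 = -11/4u - 11/16v² + 11v + 55/16 to the basis.

S(f_1,h_3): lcm = uv. S = -¼v³ + 4v² + 3/2v - 11/4.
  reduce S modulo (f_1, f_2, h_3):
  remainder -¼v³ + 4v² + 3/2v - 11/4 ≠ 0; add h_4 = -¼v³ + 4v² + 3/2v - 11/4 to the basis.

The other S-polynomials (S(f_2,h_3), S(f_1,h_4), S(f_2,h_4), S(h_3,h_4)) all reduce to 0 modulo the current basis, so we have a Gröbner basis.
Inter-reduce: drop elements whose leading term is divisible by another's, tail-reduce, and make monic.
Reduced Gröbner basis: {u + ¼v² - 4v - 5/4, v³ - 16v² - 6v + 11}.

A lex Gröbner basis eliminates variables successively. Here v³ - 16v² - 6v + 11 depends only on v, with roots {-1, 17/2 - 7*sqrt(5)/2, 7*sqrt(5)/2 + 17/2}; lifting each root through the earlier basis elements recovers the full solutions.
  v = -1: the earlier basis element becomes u + 3 = 0, giving u = -3 — point (-3, -1).
  v = 17/2 - 7*sqrt(5)/2: the earlier basis element becomes u - 7*sqrt(5)/8 - 15/8 = 0, giving u = 15/8 + 7*sqrt(5)/8 — point (15/8 + 7*sqrt(5)/8, 17/2 - 7*sqrt(5)/2).
  v = 7*sqrt(5)/2 + 17/2: the earlier basis element becomes u - 15/8 + 7*sqrt(5)/8 = 0, giving u = 15/8 - 7*sqrt(5)/8 — point (15/8 - 7*sqrt(5)/8, 7*sqrt(5)/2 + 17/2).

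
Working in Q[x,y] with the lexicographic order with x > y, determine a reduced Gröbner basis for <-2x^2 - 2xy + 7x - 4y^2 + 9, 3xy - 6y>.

G = {x^2 - 7/2x + 2y^2 + 2y - 9/2, xy - 2y, y^3 + y^2 - 15/4y}

f_1 = -2x^2 - 2xy + 7x - 4y^2 + 9, LT = x^2.
f_2 = 3xy - 6y, LT = xy.

S(f_1,f_2): lcm = x^2y. S = xy^2 - 3/2xy + 2y^3 - 9/2y.
  leading term xy^2: subtract (1/3y)·f_2 from xy^2 - 3/2xy + 2y^3 - 9/2y → -3/2xy + 2y^3 + 2y^2 - 9/2y
  leading term xy: subtract (-1/2)·f_2 from -3/2xy + 2y^3 + 2y^2 - 9/2y → 2y^3 + 2y^2 - 15/2y
  leading term y^3: no divisor's leading term divides it; move 2y^3 to the remainder.
  leading term y^2: no divisor's leading term divides it; move 2y^2 to the remainder.
  leading term y: no divisor's leading term divides it; move -15/2y to the remainder.
  remainder 2y^3 + 2y^2 - 15/2y ≠ 0; add g_3 = 2y^3 + 2y^2 - 15/2y to the basis.

The other S-polynomials (S(f_1,g_3), S(f_2,g_3)) all reduce to 0 modulo the current basis, so we have a Gröbner basis.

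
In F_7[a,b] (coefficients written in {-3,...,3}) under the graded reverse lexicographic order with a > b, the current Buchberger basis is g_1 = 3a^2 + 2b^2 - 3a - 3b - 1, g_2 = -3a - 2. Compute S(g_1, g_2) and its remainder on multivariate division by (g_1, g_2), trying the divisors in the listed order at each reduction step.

lcm(LM(g_1), LM(g_2)) = a^2.
S = (lcm/LT(g_1))·g_1 − (lcm/LT(g_2))·g_2 = 3b^2 + 3a - b + 2.
Reduce S modulo (g_1, g_2) in that order:
  leading term b^2: no divisor's leading term divides it; move 3b^2 to the remainder.
  leading term a: subtract (-1)·g_2 from 3a - b + 2 → -b
  leading term b: no divisor's leading term divides it; move -b to the remainder.
The remainder 3b^2 - b is nonzero, so it would be added as the next basis element.
This is the inner loop of Buchberger's algorithm — each nonzero remainder becomes a new basis element.

S(g_1, g_2) = 3b^2 + 3a - b + 2; remainder on division = 3b^2 - b.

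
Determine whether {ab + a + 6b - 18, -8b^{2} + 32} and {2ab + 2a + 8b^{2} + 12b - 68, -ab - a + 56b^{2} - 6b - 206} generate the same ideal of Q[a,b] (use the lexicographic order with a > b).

Yes, the ideals are equal.

Since reduced Gröbner bases are canonical representatives of ideals under a given ordering, it suffices to compute and compare them.
Buchberger on the first generating set:
f_1 = ab + a + 6b - 18, LT = ab.
f_2 = -8b^{2} + 32, LT = b^{2}.

S(f_1,f_2): lcm = ab^{2}. S = ab + 4a + 6b^{2} - 18b.
  leading term ab: subtract (1)·f_1 from ab + 4a + 6b^{2} - 18b → 3a + 6b^{2} - 24b + 18
  leading term a: no divisor's leading term divides it; move 3a to the remainder.
  leading term b^{2}: subtract (-\tfrac{3}{4})·f_2 from 6b^{2} - 24b + 18 → -24b + 42
  leading term b: no divisor's leading term divides it; move -24b to the remainder.
  leading term 1: no divisor's leading term divides it; move 42 to the remainder.
  remainder 3a - 24b + 42 ≠ 0; add g_3 = 3a - 24b + 42 to the basis.

The other S-polynomials (S(f_1,g_3), S(f_2,g_3)) all reduce to 0 modulo the current basis, so we have a Gröbner basis.
Inter-reduce: drop elements whose leading term is divisible by another's, tail-reduce, and make monic.
Reduced Gröbner basis: {a - 8b + 14, b^{2} - 4}.

Buchberger on the second generating set:
h_1 = 2ab + 2a + 8b^{2} + 12b - 68, LT = ab.
h_2 = -ab - a + 56b^{2} - 6b - 206, LT = ab.

S(h_1,h_2): lcm = ab. S = 60b^{2} - 240.
  leading term b^{2}: no divisor's leading term divides it; move 60b^{2} to the remainder.
  leading term 1: no divisor's leading term divides it; move -240 to the remainder.
  remainder 60b^{2} - 240 ≠ 0; add k_3 = 60b^{2} - 240 to the basis.

S(h_1,k_3): lcm = ab^{2}. S = ab + 4a + 4b^{3} + 6b^{2} - 34b.
  leading term ab: subtract (\tfrac{1}{2})·h_1 from ab + 4a + 4b^{3} + 6b^{2} - 34b → 3a + 4b^{3} + 2b^{2} - 40b + 34
  leading term a: no divisor's leading term divides it; move 3a to the remainder.
  leading term b^{3}: subtract (\tfrac{1}{15}b)·k_3 from 4b^{3} + 2b^{2} - 40b + 34 → 2b^{2} - 24b + 34
  leading term b^{2}: subtract (\tfrac{1}{30})·k_3 from 2b^{2} - 24b + 34 → -24b + 42
  leading term b: no divisor's leading term divides it; move -24b to the remainder.
  leading term 1: no divisor's leading term divides it; move 42 to the remainder.
  remainder 3a - 24b + 42 ≠ 0; add k_4 = 3a - 24b + 42 to the basis.

The other S-polynomials (S(h_2,k_3), S(h_1,k_4), S(h_2,k_4), S(k_3,k_4)) all reduce to 0 modulo the current basis, so we have a Gröbner basis.
Inter-reduce: drop elements whose leading term is divisible by another's, tail-reduce, and make monic.
Reduced Gröbner basis: {a - 8b + 14, b^{2} - 4}.

These coincide, so the ideals are equal.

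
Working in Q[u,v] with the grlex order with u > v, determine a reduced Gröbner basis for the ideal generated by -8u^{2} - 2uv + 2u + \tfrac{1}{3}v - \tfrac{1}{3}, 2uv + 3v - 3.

G = {u^{2} - \tfrac{1}{4}u - \tfrac{5}{12}v + \tfrac{5}{12}, uv + \tfrac{3}{2}v - \tfrac{3}{2}, v^{2} - \tfrac{18}{5}u - \tfrac{73}{10}v + \tfrac{63}{10}}

f_1 = -8u^{2} - 2uv + 2u + \tfrac{1}{3}v - \tfrac{1}{3}, LT = u^{2}.
f_2 = 2uv + 3v - 3, LT = uv.

S(f_1,f_2): lcm = u^{2}v. S = \tfrac{1}{4}uv^{2} - \tfrac{7}{4}uv - \tfrac{1}{24}v^{2} + \tfrac{3}{2}u + \tfrac{1}{24}v.
  leading term uv^{2}: subtract (\tfrac{1}{8}v)·f_2 from \tfrac{1}{4}uv^{2} - \tfrac{7}{4}uv - \tfrac{1}{24}v^{2} + \tfrac{3}{2}u + \tfrac{1}{24}v → -\tfrac{7}{4}uv - \tfrac{5}{12}v^{2} + \tfrac{3}{2}u + \tfrac{5}{12}v
  leading term uv: subtract (-\tfrac{7}{8})·f_2 from -\tfrac{7}{4}uv - \tfrac{5}{12}v^{2} + \tfrac{3}{2}u + \tfrac{5}{12}v → -\tfrac{5}{12}v^{2} + \tfrac{3}{2}u + \tfrac{73}{24}v - \tfrac{21}{8}
  leading term v^{2}: no divisor's leading term divides it; move -\tfrac{5}{12}v^{2} to the remainder.
  leading term u: no divisor's leading term divides it; move \tfrac{3}{2}u to the remainder.
  leading term v: no divisor's leading term divides it; move \tfrac{73}{24}v to the remainder.
  leading term 1: no divisor's leading term divides it; move -\tfrac{21}{8} to the remainder.
  remainder -\tfrac{5}{12}v^{2} + \tfrac{3}{2}u + \tfrac{73}{24}v - \tfrac{21}{8} ≠ 0; add g_3 = -\tfrac{5}{12}v^{2} + \tfrac{3}{2}u + \tfrac{73}{24}v - \tfrac{21}{8} to the basis.

The other S-polynomials (S(f_1,g_3), S(f_2,g_3)) all reduce to 0 modulo the current basis, so we have a Gröbner basis.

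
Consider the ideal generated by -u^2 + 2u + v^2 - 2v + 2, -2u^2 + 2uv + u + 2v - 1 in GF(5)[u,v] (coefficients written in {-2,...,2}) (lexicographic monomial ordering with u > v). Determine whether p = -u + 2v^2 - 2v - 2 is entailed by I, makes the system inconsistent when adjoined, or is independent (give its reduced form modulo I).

-u + 2v^2 - 2v - 2 lies in I (it reduces to 0).

First compute the reduced Gröbner basis of I by Buchberger's algorithm.
f_1 = -u^2 + 2u + v^2 - 2v + 2, LT = u^2.
f_2 = -2u^2 + 2uv + u + 2v - 1, LT = u^2.

S(f_1,f_2): lcm = u^2. S = uv + u - v^2 - 2v.
  reduce S modulo (f_1, f_2):
  remainder uv + u - v^2 - 2v ≠ 0; add h_3 = uv + u - v^2 - 2v to the basis.

S(f_1,h_3): lcm = u^2v. S = -u^2 + uv^2 - v^3 + 2v^2 - 2v.
  reduce S modulo (f_1, f_2, h_3):
  remainder -u + 2v^2 - 2v - 2 ≠ 0; add h_4 = -u + 2v^2 - 2v - 2 to the basis.

S(f_1,h_4): lcm = u^2. S = 2uv^2 - 2uv + u - v^2 + 2v - 2.
  reduce S modulo (f_1, f_2, h_3, h_4):
  remainder 2v^3 - v^2 - v - 2 ≠ 0; add h_5 = 2v^3 - v^2 - v - 2 to the basis.

The other S-polynomials (S(f_2,h_3), S(f_2,h_4), S(h_3,h_4), S(f_1,h_5), S(f_2,h_5), S(h_3,h_5), S(h_4,h_5)) all reduce to 0 modulo the current basis, so we have a Gröbner basis.
Inter-reduce: drop elements whose leading term is divisible by another's, tail-reduce, and make monic.
Reduced Gröbner basis: {u - 2v^2 + 2v + 2, v^3 + 2v^2 + 2v - 1}.
Label its elements g_1 = u - 2v^2 + 2v + 2, g_2 = v^3 + 2v^2 + 2v - 1.

Reduce p = -u + 2v^2 - 2v - 2 modulo G:
  leading term u: subtract (-1)·g_1 from -u + 2v^2 - 2v - 2 → 0
  normal form = 0.
Since the normal form is 0, p ∈ I.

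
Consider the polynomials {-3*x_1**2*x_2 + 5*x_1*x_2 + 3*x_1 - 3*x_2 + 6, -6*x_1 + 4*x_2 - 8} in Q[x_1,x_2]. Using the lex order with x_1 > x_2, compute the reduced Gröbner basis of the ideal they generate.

G = {x_1 - 2/3*x_2 + 4/3, x_2**3 - 13/2*x_2**2 + 39/4*x_2 - 3/2}

f_1 = -3*x_1**2*x_2 + 5*x_1*x_2 + 3*x_1 - 3*x_2 + 6, LT = x_1**2*x_2.
f_2 = -6*x_1 + 4*x_2 - 8, LT = x_1.

S(f_1,f_2): lcm = x_1**2*x_2. S = 2/3*x_1*x_2**2 - 3*x_1*x_2 - x_1 + x_2 - 2.
  leading term x_1*x_2**2: subtract (-1/9*x_2**2)·f_2 from 2/3*x_1*x_2**2 - 3*x_1*x_2 - x_1 + x_2 - 2 → -3*x_1*x_2 - x_1 + 4/9*x_2**3 - 8/9*x_2**2 + x_2 - 2
  leading term x_1*x_2: subtract (1/2*x_2)·f_2 from -3*x_1*x_2 - x_1 + 4/9*x_2**3 - 8/9*x_2**2 + x_2 - 2 → -x_1 + 4/9*x_2**3 - 26/9*x_2**2 + 5*x_2 - 2
  leading term x_1: subtract (1/6)·f_2 from -x_1 + 4/9*x_2**3 - 26/9*x_2**2 + 5*x_2 - 2 → 4/9*x_2**3 - 26/9*x_2**2 + 13/3*x_2 - 2/3
  leading term x_2**3: no divisor's leading term divides it; move 4/9*x_2**3 to the remainder.
  leading term x_2**2: no divisor's leading term divides it; move -26/9*x_2**2 to the remainder.
  leading term x_2: no divisor's leading term divides it; move 13/3*x_2 to the remainder.
  leading term 1: no divisor's leading term divides it; move -2/3 to the remainder.
  remainder 4/9*x_2**3 - 26/9*x_2**2 + 13/3*x_2 - 2/3 ≠ 0; add g_3 = 4/9*x_2**3 - 26/9*x_2**2 + 13/3*x_2 - 2/3 to the basis.

The other S-polynomials (S(f_1,g_3), S(f_2,g_3)) all reduce to 0 modulo the current basis, so we have a Gröbner basis.
Inter-reduce: drop elements whose leading term is divisible by another's, tail-reduce, and make monic.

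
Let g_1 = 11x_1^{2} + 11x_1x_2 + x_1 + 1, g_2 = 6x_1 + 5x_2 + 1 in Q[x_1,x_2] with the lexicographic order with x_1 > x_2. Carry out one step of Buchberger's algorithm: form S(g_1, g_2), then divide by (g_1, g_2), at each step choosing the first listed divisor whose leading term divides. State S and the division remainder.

S(g_1, g_2) = \tfrac{1}{6}x_1x_2 - \tfrac{5}{66}x_1 + \tfrac{1}{11}; remainder on division = -\tfrac{5}{36}x_2^{2} + \tfrac{7}{198}x_2 + \tfrac{41}{396}.

lcm(LM(g_1), LM(g_2)) = x_1^{2}.
S = (lcm/LT(g_1))·g_1 − (lcm/LT(g_2))·g_2 = \tfrac{1}{6}x_1x_2 - \tfrac{5}{66}x_1 + \tfrac{1}{11}.
Reduce S modulo (g_1, g_2) in that order:
  leading term x_1x_2: subtract (\tfrac{1}{36}x_2)·g_2 from \tfrac{1}{6}x_1x_2 - \tfrac{5}{66}x_1 + \tfrac{1}{11} → -\tfrac{5}{66}x_1 - \tfrac{5}{36}x_2^{2} - \tfrac{1}{36}x_2 + \tfrac{1}{11}
  leading term x_1: subtract (-\tfrac{5}{396})·g_2 from -\tfrac{5}{66}x_1 - \tfrac{5}{36}x_2^{2} - \tfrac{1}{36}x_2 + \tfrac{1}{11} → -\tfrac{5}{36}x_2^{2} + \tfrac{7}{198}x_2 + \tfrac{41}{396}
  leading term x_2^{2}: no divisor's leading term divides it; move -\tfrac{5}{36}x_2^{2} to the remainder.
  leading term x_2: no divisor's leading term divides it; move \tfrac{7}{198}x_2 to the remainder.
  leading term 1: no divisor's leading term divides it; move \tfrac{41}{396} to the remainder.
The remainder -\tfrac{5}{36}x_2^{2} + \tfrac{7}{198}x_2 + \tfrac{41}{396} is nonzero, so it would be added as the next basis element.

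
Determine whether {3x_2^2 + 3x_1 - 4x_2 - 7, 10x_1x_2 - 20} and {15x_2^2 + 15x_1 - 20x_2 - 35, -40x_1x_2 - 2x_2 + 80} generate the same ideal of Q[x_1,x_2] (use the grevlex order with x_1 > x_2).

Since reduced Gröbner bases are canonical representatives of ideals under a given ordering, it suffices to compute and compare them.
Buchberger on the first generating set:
f_1 = 3x_2^2 + 3x_1 - 4x_2 - 7, LT = x_2^2.
f_2 = 10x_1x_2 - 20, LT = x_1x_2.

S(f_1,f_2): lcm = x_1x_2^2. S = x_1^2 - 4/3x_1x_2 - 7/3x_1 + 2x_2.
  leading term x_1^2: no divisor's leading term divides it; move x_1^2 to the remainder.
  leading term x_1x_2: subtract (-2/15)·f_2 from -4/3x_1x_2 - 7/3x_1 + 2x_2 → -7/3x_1 + 2x_2 - 8/3
  leading term x_1: no divisor's leading term divides it; move -7/3x_1 to the remainder.
  leading term x_2: no divisor's leading term divides it; move 2x_2 to the remainder.
  leading term 1: no divisor's leading term divides it; move -8/3 to the remainder.
  remainder x_1^2 - 7/3x_1 + 2x_2 - 8/3 ≠ 0; add g_3 = x_1^2 - 7/3x_1 + 2x_2 - 8/3 to the basis.

The other S-polynomials (S(f_1,g_3), S(f_2,g_3)) all reduce to 0 modulo the current basis, so we have a Gröbner basis.
Inter-reduce: drop elements whose leading term is divisible by another's, tail-reduce, and make monic.
Reduced Gröbner basis: {x_1^2 - 7/3x_1 + 2x_2 - 8/3, x_1x_2 - 2, x_2^2 + x_1 - 4/3x_2 - 7/3}.

Buchberger on the second generating set:
h_1 = 15x_2^2 + 15x_1 - 20x_2 - 35, LT = x_2^2.
h_2 = -40x_1x_2 - 2x_2 + 80, LT = x_1x_2.

S(h_1,h_2): lcm = x_1x_2^2. S = x_1^2 - 4/3x_1x_2 - 1/20x_2^2 - 7/3x_1 + 2x_2.
  leading term x_1^2: no divisor's leading term divides it; move x_1^2 to the remainder.
  leading term x_1x_2: subtract (1/30)·h_2 from -4/3x_1x_2 - 1/20x_2^2 - 7/3x_1 + 2x_2 → -1/20x_2^2 - 7/3x_1 + 31/15x_2 - 8/3
  leading term x_2^2: subtract (-1/300)·h_1 from -1/20x_2^2 - 7/3x_1 + 31/15x_2 - 8/3 → -137/60x_1 + 2x_2 - 167/60
  leading term x_1: no divisor's leading term divides it; move -137/60x_1 to the remainder.
  leading term x_2: no divisor's leading term divides it; move 2x_2 to the remainder.
  leading term 1: no divisor's leading term divides it; move -167/60 to the remainder.
  remainder x_1^2 - 137/60x_1 + 2x_2 - 167/60 ≠ 0; add k_3 = x_1^2 - 137/60x_1 + 2x_2 - 167/60 to the basis.

The other S-polynomials (S(h_1,k_3), S(h_2,k_3)) all reduce to 0 modulo the current basis, so we have a Gröbner basis.
Inter-reduce: drop elements whose leading term is divisible by another's, tail-reduce, and make monic.
Reduced Gröbner basis: {x_1^2 - 137/60x_1 + 2x_2 - 167/60, x_1x_2 + 1/20x_2 - 2, x_2^2 + x_1 - 4/3x_2 - 7/3}.

These differ, so the ideals are not equal.
The same test decides containment: I ⊆ J iff every generator of I reduces to 0 modulo a Gröbner basis of J.

No, the ideals differ.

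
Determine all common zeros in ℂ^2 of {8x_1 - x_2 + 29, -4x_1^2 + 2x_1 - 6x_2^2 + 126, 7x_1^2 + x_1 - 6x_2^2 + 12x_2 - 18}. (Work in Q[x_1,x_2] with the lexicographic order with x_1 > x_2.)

{(-4, -3)}

Compute a lex Gröbner basis by Buchberger's algorithm.
f_1 = 8x_1 - x_2 + 29, LT = x_1.
f_2 = -4x_1^2 + 2x_1 - 6x_2^2 + 126, LT = x_1^2.
f_3 = 7x_1^2 + x_1 - 6x_2^2 + 12x_2 - 18, LT = x_1^2.

S(f_1,f_2): lcm = x_1^2. S = -1/8x_1x_2 + 33/8x_1 - 3/2x_2^2 + 63/2.
  leading term x_1x_2: subtract (-1/64x_2)·f_1 from -1/8x_1x_2 + 33/8x_1 - 3/2x_2^2 + 63/2 → 33/8x_1 - 97/64x_2^2 + 29/64x_2 + 63/2
  leading term x_1: subtract (33/64)·f_1 from 33/8x_1 - 97/64x_2^2 + 29/64x_2 + 63/2 → -97/64x_2^2 + 31/32x_2 + 1059/64
  leading term x_2^2: no divisor's leading term divides it; move -97/64x_2^2 to the remainder.
  leading term x_2: no divisor's leading term divides it; move 31/32x_2 to the remainder.
  leading term 1: no divisor's leading term divides it; move 1059/64 to the remainder.
  remainder -97/64x_2^2 + 31/32x_2 + 1059/64 ≠ 0; add h_4 = -97/64x_2^2 + 31/32x_2 + 1059/64 to the basis.

S(f_1,f_3): lcm = x_1^2. S = -1/8x_1x_2 + 195/56x_1 + 6/7x_2^2 - 12/7x_2 + 18/7.
  leading term x_1x_2: subtract (-1/64x_2)·f_1 from -1/8x_1x_2 + 195/56x_1 + 6/7x_2^2 - 12/7x_2 + 18/7 → 195/56x_1 + 377/448x_2^2 - 565/448x_2 + 18/7
  leading term x_1: subtract (195/448)·f_1 from 195/56x_1 + 377/448x_2^2 - 565/448x_2 + 18/7 → 377/448x_2^2 - 185/224x_2 - 4503/448
  leading term x_2^2: subtract (-377/679)·h_4 from 377/448x_2^2 - 185/224x_2 - 4503/448 → -447/1552x_2 - 1341/1552
  leading term x_2: no divisor's leading term divides it; move -447/1552x_2 to the remainder.
  leading term 1: no divisor's leading term divides it; move -1341/1552 to the remainder.
  remainder -447/1552x_2 - 1341/1552 ≠ 0; add h_5 = -447/1552x_2 - 1341/1552 to the basis.

S(f_2,f_3): lcm = x_1^2. S = -9/14x_1 + 33/14x_2^2 - 12/7x_2 - 405/14.
  leading term x_1: subtract (-9/112)·f_1 from -9/14x_1 + 33/14x_2^2 - 12/7x_2 - 405/14 → 33/14x_2^2 - 201/112x_2 - 2979/112
  leading term x_2^2: subtract (-1056/679)·h_4 from 33/14x_2^2 - 201/112x_2 - 2979/112 → -447/1552x_2 - 1341/1552
  leading term x_2: subtract (1)·h_5 from -447/1552x_2 - 1341/1552 → 0
  remainder 0.

S(f_1,h_4): leading monomials are coprime, so the S-polynomial reduces to 0 (Buchberger's first criterion).
S(f_2,h_4): leading monomials are coprime, so the S-polynomial reduces to 0 (Buchberger's first criterion).
S(f_3,h_4): leading monomials are coprime, so the S-polynomial reduces to 0 (Buchberger's first criterion).
S(f_1,h_5): leading monomials are coprime, so the S-polynomial reduces to 0 (Buchberger's first criterion).
S(f_2,h_5): leading monomials are coprime, so the S-polynomial reduces to 0 (Buchberger's first criterion).
S(f_3,h_5): leading monomials are coprime, so the S-polynomial reduces to 0 (Buchberger's first criterion).
S(h_4,h_5): lcm = x_2^2. S = -353/97x_2 - 1059/97.
  leading term x_2: subtract (5648/447)·h_5 from -353/97x_2 - 1059/97 → 0
  remainder 0.

Every S-polynomial of the final basis reduces to 0, so we have a Gröbner basis.
Inter-reduce: drop elements whose leading term is divisible by another's, tail-reduce, and make monic.
Reduced Gröbner basis: {x_1 + 4, x_2 + 3}.

A lex Gröbner basis eliminates variables successively. Here x_2 + 3 depends only on x_2, with roots {-3}; lifting each root through the earlier basis elements recovers the full solutions.
  x_2 = -3: the earlier basis element becomes x_1 + 4 = 0, giving x_1 = -4 — point (-4, -3).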